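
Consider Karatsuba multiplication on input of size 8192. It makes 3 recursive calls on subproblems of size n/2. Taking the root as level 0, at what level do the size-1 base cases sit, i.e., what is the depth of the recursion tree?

For divide and conquer with division factor 2:

Problem sizes at each level:
Level 0: 8192
Level 1: 4096
Level 2: 2048
Level 3: 1024
Level 4: 512
Level 5: 256
Level 6: 128
Level 7: 64
Level 8: 32
Level 9: 16
Level 10: 8
Level 11: 4
Level 12: 2
Level 13: 1

The root is level 0 and the size-1 base case is level 13 (the tree spans levels 0 through 13, i.e. 14 levels counting the root), so the depth is the number of divisions: log_2(8192) = 13

The recursion tree depth is log_2(8192) = 13. At each level, the problem size is divided by 2, so it takes 13 divisions to reduce to a base case of size 1. The algorithm makes 3 recursive calls at each level.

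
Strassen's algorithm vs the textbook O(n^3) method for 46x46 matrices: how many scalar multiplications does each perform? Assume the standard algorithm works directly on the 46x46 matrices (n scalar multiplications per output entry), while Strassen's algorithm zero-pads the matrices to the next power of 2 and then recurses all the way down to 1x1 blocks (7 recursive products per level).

Matrix multiplication for 46x46 matrices:

Strassen's algorithm requires power-of-2 dimensions. Pad 46x46 to 64x64 (next power of 2).

Standard algorithm: 46^3 = 97336 multiplications
Strassen's algorithm: 7^(log2(64)) = 7^6 = 117649 multiplications
Difference: 97336 - 117649 = -20313 (Strassen uses MORE here due to padding overhead — for small or just-over-power-of-2 n, padding can outweigh the per-level savings)

Standard: 97336 multiplications (46^3). Strassen: 117649 multiplications (7^6, after padding to 64x64). Strassen reduces 8 recursive multiplications to 7 at each level.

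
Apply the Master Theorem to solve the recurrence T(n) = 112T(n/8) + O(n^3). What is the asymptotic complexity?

Master Theorem for T(n) = 112T(n/8) + O(n^3):

a = 112, b = 8, c = 3
log_b(a) = log_8(112) = 2.2691

Case 3: c = 3 > log_8(112) = 2.2691
T(n) = O(n^3) = O(n^3)

For T(n) = 112T(n/8) + O(n^3): log_8(112) = 2.2691. This is Case 3 of the Master Theorem (c > log_b(a), work dominated by root), giving O(n^3).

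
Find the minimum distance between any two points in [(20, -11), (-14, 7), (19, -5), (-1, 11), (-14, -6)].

Computing all pairwise distances among 5 points:

d((20, -11), (-14, 7)) = 38.4708
d((20, -11), (19, -5)) = 6.0828 <-- minimum
d((20, -11), (-1, 11)) = 30.4138
d((20, -11), (-14, -6)) = 34.3657
d((-14, 7), (19, -5)) = 35.1141
d((-14, 7), (-1, 11)) = 13.6015
d((-14, 7), (-14, -6)) = 13.0
d((19, -5), (-1, 11)) = 25.6125
d((19, -5), (-14, -6)) = 33.0151
d((-1, 11), (-14, -6)) = 21.4009

Closest pair: (20, -11) and (19, -5) with distance 6.0828

The closest pair is (20, -11) and (19, -5) with Euclidean distance 6.0828. For 5 points, brute-force pairwise comparison is shown above. For large n, the divide-and-conquer algorithm (sort by x, recurse on halves, check the dividing strip) achieves O(n log n).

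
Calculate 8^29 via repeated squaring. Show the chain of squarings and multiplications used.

Computing 8^29 by squaring (build up from 8^1; each line after the first costs one multiplication):

8^1 = 8
8^2 = (8^1)^2 = 8^2 = 64
8^3 = 8 * 8^2 = 8 * 64 = 512
8^6 = (8^3)^2 = 512^2 = 262144
8^7 = 8 * 8^6 = 8 * 262144 = 2097152
8^14 = (8^7)^2 = 2097152^2 = 4398046511104
8^28 = (8^14)^2 = 4398046511104^2 = 19342813113834066795298816
8^29 = 8 * 8^28 = 8 * 19342813113834066795298816 = 154742504910672534362390528

Result: 154742504910672534362390528
Multiplications needed: 7 (7 lines after 8^1)

8^29 = 154742504910672534362390528. Using exponentiation by squaring, this requires 7 multiplications. The key idea: if the exponent is even, square the half-power; if odd, multiply by the base once.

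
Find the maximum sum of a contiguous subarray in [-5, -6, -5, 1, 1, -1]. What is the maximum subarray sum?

Using Kadane's algorithm on [-5, -6, -5, 1, 1, -1]:

Scanning through the array:
Position 1 (value -6): max_ending_here = -6, max_so_far = -5
Position 2 (value -5): max_ending_here = -5, max_so_far = -5
Position 3 (value 1): max_ending_here = 1, max_so_far = 1
Position 4 (value 1): max_ending_here = 2, max_so_far = 2
Position 5 (value -1): max_ending_here = 1, max_so_far = 2

Maximum subarray: [1, 1]
Maximum sum: 2

The maximum subarray is [1, 1] with sum 2. This subarray runs from index 3 to index 4.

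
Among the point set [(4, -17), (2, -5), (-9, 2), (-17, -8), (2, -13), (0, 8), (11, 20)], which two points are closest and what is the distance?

Computing all pairwise distances among 7 points:

d((4, -17), (2, -5)) = 12.1655
d((4, -17), (-9, 2)) = 23.0217
d((4, -17), (-17, -8)) = 22.8473
d((4, -17), (2, -13)) = 4.4721 <-- minimum
d((4, -17), (0, 8)) = 25.318
d((4, -17), (11, 20)) = 37.6563
d((2, -5), (-9, 2)) = 13.0384
d((2, -5), (-17, -8)) = 19.2354
d((2, -5), (2, -13)) = 8.0
d((2, -5), (0, 8)) = 13.1529
d((2, -5), (11, 20)) = 26.5707
d((-9, 2), (-17, -8)) = 12.8062
d((-9, 2), (2, -13)) = 18.6011
d((-9, 2), (0, 8)) = 10.8167
d((-9, 2), (11, 20)) = 26.9072
d((-17, -8), (2, -13)) = 19.6469
d((-17, -8), (0, 8)) = 23.3452
d((-17, -8), (11, 20)) = 39.598
d((2, -13), (0, 8)) = 21.095
d((2, -13), (11, 20)) = 34.2053
d((0, 8), (11, 20)) = 16.2788

Closest pair: (4, -17) and (2, -13) with distance 4.4721

The closest pair is (4, -17) and (2, -13) with Euclidean distance 4.4721. For 7 points, brute-force pairwise comparison is shown above. For large n, the divide-and-conquer algorithm (sort by x, recurse on halves, check the dividing strip) achieves O(n log n).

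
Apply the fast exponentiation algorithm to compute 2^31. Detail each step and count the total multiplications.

Computing 2^31 by squaring (build up from 2^1; each line after the first costs one multiplication):

2^1 = 2
2^2 = (2^1)^2 = 2^2 = 4
2^3 = 2 * 2^2 = 2 * 4 = 8
2^6 = (2^3)^2 = 8^2 = 64
2^7 = 2 * 2^6 = 2 * 64 = 128
2^14 = (2^7)^2 = 128^2 = 16384
2^15 = 2 * 2^14 = 2 * 16384 = 32768
2^30 = (2^15)^2 = 32768^2 = 1073741824
2^31 = 2 * 2^30 = 2 * 1073741824 = 2147483648

Result: 2147483648
Multiplications needed: 8 (8 lines after 2^1)

2^31 = 2147483648. Using exponentiation by squaring, this requires 8 multiplications. The key idea: if the exponent is even, square the half-power; if odd, multiply by the base once.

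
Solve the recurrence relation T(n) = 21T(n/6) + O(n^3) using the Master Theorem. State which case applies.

Master Theorem for T(n) = 21T(n/6) + O(n^3):

a = 21, b = 6, c = 3
log_b(a) = log_6(21) = 1.6992

Case 3: c = 3 > log_6(21) = 1.6992
T(n) = O(n^3) = O(n^3)

For T(n) = 21T(n/6) + O(n^3): log_6(21) = 1.6992. This is Case 3 of the Master Theorem (c > log_b(a), work dominated by root), giving O(n^3).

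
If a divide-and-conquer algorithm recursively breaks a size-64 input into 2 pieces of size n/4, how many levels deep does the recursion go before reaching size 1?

For divide and conquer with division factor 4:

Problem sizes at each level:
Level 0: 64
Level 1: 16
Level 2: 4
Level 3: 1

The root is level 0 and the size-1 base case is level 3 (the tree spans levels 0 through 3, i.e. 4 levels counting the root), so the depth is the number of divisions: log_4(64) = 3

The recursion tree depth is log_4(64) = 3. At each level, the problem size is divided by 4, so it takes 3 divisions to reduce to a base case of size 1. The algorithm makes 2 recursive calls at each level.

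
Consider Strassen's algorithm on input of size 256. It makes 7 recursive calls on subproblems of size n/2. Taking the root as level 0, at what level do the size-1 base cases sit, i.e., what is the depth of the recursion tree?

For divide and conquer with division factor 2:

Problem sizes at each level:
Level 0: 256
Level 1: 128
Level 2: 64
Level 3: 32
Level 4: 16
Level 5: 8
Level 6: 4
Level 7: 2
Level 8: 1

The root is level 0 and the size-1 base case is level 8 (the tree spans levels 0 through 8, i.e. 9 levels counting the root), so the depth is the number of divisions: log_2(256) = 8

The recursion tree depth is log_2(256) = 8. At each level, the problem size is divided by 2, so it takes 8 divisions to reduce to a base case of size 1. The algorithm makes 7 recursive calls at each level.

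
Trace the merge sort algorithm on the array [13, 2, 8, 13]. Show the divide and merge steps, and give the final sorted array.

Merge sort trace:

Split: [13, 2, 8, 13] -> [13, 2] and [8, 13]
  Split: [13, 2] -> [13] and [2]
  Merge: [13] + [2] -> [2, 13]
  Split: [8, 13] -> [8] and [13]
  Merge: [8] + [13] -> [8, 13]
Merge: [2, 13] + [8, 13] -> [2, 8, 13, 13]

Final sorted array: [2, 8, 13, 13]

The merge sort proceeds by recursively splitting the array and merging sorted halves.
After all merges, the sorted array is [2, 8, 13, 13].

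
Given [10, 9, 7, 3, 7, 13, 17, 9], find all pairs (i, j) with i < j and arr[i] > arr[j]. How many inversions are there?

Finding inversions in [10, 9, 7, 3, 7, 13, 17, 9]:

(0, 1): arr[0]=10 > arr[1]=9
(0, 2): arr[0]=10 > arr[2]=7
(0, 3): arr[0]=10 > arr[3]=3
(0, 4): arr[0]=10 > arr[4]=7
(0, 7): arr[0]=10 > arr[7]=9
(1, 2): arr[1]=9 > arr[2]=7
(1, 3): arr[1]=9 > arr[3]=3
(1, 4): arr[1]=9 > arr[4]=7
(2, 3): arr[2]=7 > arr[3]=3
(5, 7): arr[5]=13 > arr[7]=9
(6, 7): arr[6]=17 > arr[7]=9

Total inversions: 11

The array has 11 inversion(s): (0,1), (0,2), (0,3), (0,4), (0,7), (1,2), (1,3), (1,4), (2,3), (5,7), (6,7). Each pair (i,j) satisfies i < j and arr[i] > arr[j].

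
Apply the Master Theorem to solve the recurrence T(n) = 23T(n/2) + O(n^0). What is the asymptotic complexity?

Master Theorem for T(n) = 23T(n/2) + O(n^0):

a = 23, b = 2, c = 0
log_b(a) = log_2(23) = 4.5236

Case 1: c = 0 < log_2(23) = 4.5236
T(n) = O(n^(log_2 23))

For T(n) = 23T(n/2) + O(n^0): log_2(23) = 4.5236. This is Case 1 of the Master Theorem (c < log_b(a), work dominated by leaves), giving O(n^(log_2 23)).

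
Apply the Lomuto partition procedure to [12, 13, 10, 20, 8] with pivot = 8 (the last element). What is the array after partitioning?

Lomuto partition with pivot = 8:

Initial array: [12, 13, 10, 20, 8]

arr[0]=12 > 8: no swap
arr[1]=13 > 8: no swap
arr[2]=10 > 8: no swap
arr[3]=20 > 8: no swap

Place pivot at position 0: [8, 13, 10, 20, 12]
Pivot position: 0

After partitioning with pivot 8, the array becomes [8, 13, 10, 20, 12]. The pivot is placed at index 0. All elements to the left of the pivot are <= 8, and all elements to the right are > 8.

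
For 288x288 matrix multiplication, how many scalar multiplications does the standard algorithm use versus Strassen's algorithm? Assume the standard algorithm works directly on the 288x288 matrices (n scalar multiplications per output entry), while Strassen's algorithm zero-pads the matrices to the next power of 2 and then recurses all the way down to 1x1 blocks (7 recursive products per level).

Matrix multiplication for 288x288 matrices:

Strassen's algorithm requires power-of-2 dimensions. Pad 288x288 to 512x512 (next power of 2).

Standard algorithm: 288^3 = 23887872 multiplications
Strassen's algorithm: 7^(log2(512)) = 7^9 = 40353607 multiplications
Difference: 23887872 - 40353607 = -16465735 (Strassen uses MORE here due to padding overhead — for small or just-over-power-of-2 n, padding can outweigh the per-level savings)

Standard: 23887872 multiplications (288^3). Strassen: 40353607 multiplications (7^9, after padding to 512x512). Strassen reduces 8 recursive multiplications to 7 at each level.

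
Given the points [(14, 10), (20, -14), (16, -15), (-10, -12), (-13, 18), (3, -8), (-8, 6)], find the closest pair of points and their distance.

Computing all pairwise distances among 7 points:

d((14, 10), (20, -14)) = 24.7386
d((14, 10), (16, -15)) = 25.0799
d((14, 10), (-10, -12)) = 32.5576
d((14, 10), (-13, 18)) = 28.1603
d((14, 10), (3, -8)) = 21.095
d((14, 10), (-8, 6)) = 22.3607
d((20, -14), (16, -15)) = 4.1231 <-- minimum
d((20, -14), (-10, -12)) = 30.0666
d((20, -14), (-13, 18)) = 45.9674
d((20, -14), (3, -8)) = 18.0278
d((20, -14), (-8, 6)) = 34.4093
d((16, -15), (-10, -12)) = 26.1725
d((16, -15), (-13, 18)) = 43.9318
d((16, -15), (3, -8)) = 14.7648
d((16, -15), (-8, 6)) = 31.8904
d((-10, -12), (-13, 18)) = 30.1496
d((-10, -12), (3, -8)) = 13.6015
d((-10, -12), (-8, 6)) = 18.1108
d((-13, 18), (3, -8)) = 30.5287
d((-13, 18), (-8, 6)) = 13.0
d((3, -8), (-8, 6)) = 17.8045

Closest pair: (20, -14) and (16, -15) with distance 4.1231

The closest pair is (20, -14) and (16, -15) with Euclidean distance 4.1231. For 7 points, brute-force pairwise comparison is shown above. For large n, the divide-and-conquer algorithm (sort by x, recurse on halves, check the dividing strip) achieves O(n log n).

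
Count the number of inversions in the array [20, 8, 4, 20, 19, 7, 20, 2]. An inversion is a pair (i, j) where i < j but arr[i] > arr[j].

Finding inversions in [20, 8, 4, 20, 19, 7, 20, 2]:

(0, 1): arr[0]=20 > arr[1]=8
(0, 2): arr[0]=20 > arr[2]=4
(0, 4): arr[0]=20 > arr[4]=19
(0, 5): arr[0]=20 > arr[5]=7
(0, 7): arr[0]=20 > arr[7]=2
(1, 2): arr[1]=8 > arr[2]=4
(1, 5): arr[1]=8 > arr[5]=7
(1, 7): arr[1]=8 > arr[7]=2
(2, 7): arr[2]=4 > arr[7]=2
(3, 4): arr[3]=20 > arr[4]=19
(3, 5): arr[3]=20 > arr[5]=7
(3, 7): arr[3]=20 > arr[7]=2
(4, 5): arr[4]=19 > arr[5]=7
(4, 7): arr[4]=19 > arr[7]=2
(5, 7): arr[5]=7 > arr[7]=2
(6, 7): arr[6]=20 > arr[7]=2

Total inversions: 16

The array has 16 inversion(s): (0,1), (0,2), (0,4), (0,5), (0,7), (1,2), (1,5), (1,7), (2,7), (3,4), (3,5), (3,7), (4,5), (4,7), (5,7), (6,7). Each pair (i,j) satisfies i < j and arr[i] > arr[j].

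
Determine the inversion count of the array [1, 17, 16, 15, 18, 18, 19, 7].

Finding inversions in [1, 17, 16, 15, 18, 18, 19, 7]:

(1, 2): arr[1]=17 > arr[2]=16
(1, 3): arr[1]=17 > arr[3]=15
(1, 7): arr[1]=17 > arr[7]=7
(2, 3): arr[2]=16 > arr[3]=15
(2, 7): arr[2]=16 > arr[7]=7
(3, 7): arr[3]=15 > arr[7]=7
(4, 7): arr[4]=18 > arr[7]=7
(5, 7): arr[5]=18 > arr[7]=7
(6, 7): arr[6]=19 > arr[7]=7

Total inversions: 9

The array has 9 inversion(s): (1,2), (1,3), (1,7), (2,3), (2,7), (3,7), (4,7), (5,7), (6,7). Each pair (i,j) satisfies i < j and arr[i] > arr[j].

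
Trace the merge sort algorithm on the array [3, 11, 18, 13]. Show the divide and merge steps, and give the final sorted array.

Merge sort trace:

Split: [3, 11, 18, 13] -> [3, 11] and [18, 13]
  Split: [3, 11] -> [3] and [11]
  Merge: [3] + [11] -> [3, 11]
  Split: [18, 13] -> [18] and [13]
  Merge: [18] + [13] -> [13, 18]
Merge: [3, 11] + [13, 18] -> [3, 11, 13, 18]

Final sorted array: [3, 11, 13, 18]

The merge sort proceeds by recursively splitting the array and merging sorted halves.
After all merges, the sorted array is [3, 11, 13, 18].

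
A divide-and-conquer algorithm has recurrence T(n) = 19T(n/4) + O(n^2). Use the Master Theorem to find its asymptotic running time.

Master Theorem for T(n) = 19T(n/4) + O(n^2):

a = 19, b = 4, c = 2
log_b(a) = log_4(19) = 2.1240

Case 1: c = 2 < log_4(19) = 2.1240
T(n) = O(n^(log_4 19))

For T(n) = 19T(n/4) + O(n^2): log_4(19) = 2.1240. This is Case 1 of the Master Theorem (c < log_b(a), work dominated by leaves), giving O(n^(log_4 19)).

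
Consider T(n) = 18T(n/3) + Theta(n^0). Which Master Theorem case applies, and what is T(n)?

Master Theorem for T(n) = 18T(n/3) + O(n^0):

a = 18, b = 3, c = 0
log_b(a) = log_3(18) = 2.6309

Case 1: c = 0 < log_3(18) = 2.6309
T(n) = O(n^(log_3 18))

For T(n) = 18T(n/3) + O(n^0): log_3(18) = 2.6309. This is Case 1 of the Master Theorem (c < log_b(a), work dominated by leaves), giving O(n^(log_3 18)).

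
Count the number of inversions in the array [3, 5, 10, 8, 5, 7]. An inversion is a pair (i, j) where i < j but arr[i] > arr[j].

Finding inversions in [3, 5, 10, 8, 5, 7]:

(2, 3): arr[2]=10 > arr[3]=8
(2, 4): arr[2]=10 > arr[4]=5
(2, 5): arr[2]=10 > arr[5]=7
(3, 4): arr[3]=8 > arr[4]=5
(3, 5): arr[3]=8 > arr[5]=7

Total inversions: 5

The array has 5 inversion(s): (2,3), (2,4), (2,5), (3,4), (3,5). Each pair (i,j) satisfies i < j and arr[i] > arr[j].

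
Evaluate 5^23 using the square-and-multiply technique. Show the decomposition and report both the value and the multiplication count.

Computing 5^23 by squaring (build up from 5^1; each line after the first costs one multiplication):

5^1 = 5
5^2 = (5^1)^2 = 5^2 = 25
5^4 = (5^2)^2 = 25^2 = 625
5^5 = 5 * 5^4 = 5 * 625 = 3125
5^10 = (5^5)^2 = 3125^2 = 9765625
5^11 = 5 * 5^10 = 5 * 9765625 = 48828125
5^22 = (5^11)^2 = 48828125^2 = 2384185791015625
5^23 = 5 * 5^22 = 5 * 2384185791015625 = 11920928955078125

Result: 11920928955078125
Multiplications needed: 7 (7 lines after 5^1)

5^23 = 11920928955078125. Using exponentiation by squaring, this requires 7 multiplications. The key idea: if the exponent is even, square the half-power; if odd, multiply by the base once.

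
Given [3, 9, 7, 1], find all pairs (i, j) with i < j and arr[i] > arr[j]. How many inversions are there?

Finding inversions in [3, 9, 7, 1]:

(0, 3): arr[0]=3 > arr[3]=1
(1, 2): arr[1]=9 > arr[2]=7
(1, 3): arr[1]=9 > arr[3]=1
(2, 3): arr[2]=7 > arr[3]=1

Total inversions: 4

The array has 4 inversion(s): (0,3), (1,2), (1,3), (2,3). Each pair (i,j) satisfies i < j and arr[i] > arr[j].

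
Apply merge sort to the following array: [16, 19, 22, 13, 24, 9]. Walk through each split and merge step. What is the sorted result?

Merge sort trace:

Split: [16, 19, 22, 13, 24, 9] -> [16, 19, 22] and [13, 24, 9]
  Split: [16, 19, 22] -> [16] and [19, 22]
    Split: [19, 22] -> [19] and [22]
    Merge: [19] + [22] -> [19, 22]
  Merge: [16] + [19, 22] -> [16, 19, 22]
  Split: [13, 24, 9] -> [13] and [24, 9]
    Split: [24, 9] -> [24] and [9]
    Merge: [24] + [9] -> [9, 24]
  Merge: [13] + [9, 24] -> [9, 13, 24]
Merge: [16, 19, 22] + [9, 13, 24] -> [9, 13, 16, 19, 22, 24]

Final sorted array: [9, 13, 16, 19, 22, 24]

The merge sort proceeds by recursively splitting the array and merging sorted halves.
After all merges, the sorted array is [9, 13, 16, 19, 22, 24].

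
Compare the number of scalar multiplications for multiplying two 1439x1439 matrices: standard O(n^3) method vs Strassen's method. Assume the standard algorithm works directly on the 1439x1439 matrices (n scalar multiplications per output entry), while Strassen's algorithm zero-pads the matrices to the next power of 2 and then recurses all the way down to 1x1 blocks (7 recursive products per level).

Matrix multiplication for 1439x1439 matrices:

Strassen's algorithm requires power-of-2 dimensions. Pad 1439x1439 to 2048x2048 (next power of 2).

Standard algorithm: 1439^3 = 2979767519 multiplications
Strassen's algorithm: 7^(log2(2048)) = 7^11 = 1977326743 multiplications
Savings: 2979767519 - 1977326743 = 1002440776 multiplications

Standard: 2979767519 multiplications (1439^3). Strassen: 1977326743 multiplications (7^11, after padding to 2048x2048). Strassen reduces 8 recursive multiplications to 7 at each level.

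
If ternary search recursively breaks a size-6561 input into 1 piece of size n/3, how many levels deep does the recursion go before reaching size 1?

For divide and conquer with division factor 3:

Problem sizes at each level:
Level 0: 6561
Level 1: 2187
Level 2: 729
Level 3: 243
Level 4: 81
Level 5: 27
Level 6: 9
Level 7: 3
Level 8: 1

The root is level 0 and the size-1 base case is level 8 (the tree spans levels 0 through 8, i.e. 9 levels counting the root), so the depth is the number of divisions: log_3(6561) = 8

The recursion tree depth is log_3(6561) = 8. At each level, the problem size is divided by 3, so it takes 8 divisions to reduce to a base case of size 1. The algorithm makes 1 recursive call at each level.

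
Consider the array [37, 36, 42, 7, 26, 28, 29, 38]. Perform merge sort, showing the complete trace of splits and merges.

Merge sort trace:

Split: [37, 36, 42, 7, 26, 28, 29, 38] -> [37, 36, 42, 7] and [26, 28, 29, 38]
  Split: [37, 36, 42, 7] -> [37, 36] and [42, 7]
    Split: [37, 36] -> [37] and [36]
    Merge: [37] + [36] -> [36, 37]
    Split: [42, 7] -> [42] and [7]
    Merge: [42] + [7] -> [7, 42]
  Merge: [36, 37] + [7, 42] -> [7, 36, 37, 42]
  Split: [26, 28, 29, 38] -> [26, 28] and [29, 38]
    Split: [26, 28] -> [26] and [28]
    Merge: [26] + [28] -> [26, 28]
    Split: [29, 38] -> [29] and [38]
    Merge: [29] + [38] -> [29, 38]
  Merge: [26, 28] + [29, 38] -> [26, 28, 29, 38]
Merge: [7, 36, 37, 42] + [26, 28, 29, 38] -> [7, 26, 28, 29, 36, 37, 38, 42]

Final sorted array: [7, 26, 28, 29, 36, 37, 38, 42]

The merge sort proceeds by recursively splitting the array and merging sorted halves.
After all merges, the sorted array is [7, 26, 28, 29, 36, 37, 38, 42].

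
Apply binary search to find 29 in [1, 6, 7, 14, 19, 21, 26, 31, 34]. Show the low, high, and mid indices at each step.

Binary search for 29 in [1, 6, 7, 14, 19, 21, 26, 31, 34]:

lo=0, hi=8, mid=4, arr[mid]=19 -> 19 < 29, search right half
lo=5, hi=8, mid=6, arr[mid]=26 -> 26 < 29, search right half
lo=7, hi=8, mid=7, arr[mid]=31 -> 31 > 29, search left half
lo=7 > hi=6, target 29 not found

Binary search determines that 29 is not in the array after 3 comparisons. The search space was exhausted without finding the target.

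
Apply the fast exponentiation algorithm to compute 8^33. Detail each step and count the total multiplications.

Computing 8^33 by squaring (build up from 8^1; each line after the first costs one multiplication):

8^1 = 8
8^2 = (8^1)^2 = 8^2 = 64
8^4 = (8^2)^2 = 64^2 = 4096
8^8 = (8^4)^2 = 4096^2 = 16777216
8^16 = (8^8)^2 = 16777216^2 = 281474976710656
8^32 = (8^16)^2 = 281474976710656^2 = 79228162514264337593543950336
8^33 = 8 * 8^32 = 8 * 79228162514264337593543950336 = 633825300114114700748351602688

Result: 633825300114114700748351602688
Multiplications needed: 6 (6 lines after 8^1)

8^33 = 633825300114114700748351602688. Using exponentiation by squaring, this requires 6 multiplications. The key idea: if the exponent is even, square the half-power; if odd, multiply by the base once.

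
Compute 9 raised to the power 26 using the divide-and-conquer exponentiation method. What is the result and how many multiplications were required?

Computing 9^26 by squaring (build up from 9^1; each line after the first costs one multiplication):

9^1 = 9
9^2 = (9^1)^2 = 9^2 = 81
9^3 = 9 * 9^2 = 9 * 81 = 729
9^6 = (9^3)^2 = 729^2 = 531441
9^12 = (9^6)^2 = 531441^2 = 282429536481
9^13 = 9 * 9^12 = 9 * 282429536481 = 2541865828329
9^26 = (9^13)^2 = 2541865828329^2 = 6461081889226673298932241

Result: 6461081889226673298932241
Multiplications needed: 6 (6 lines after 9^1)

9^26 = 6461081889226673298932241. Using exponentiation by squaring, this requires 6 multiplications. The key idea: if the exponent is even, square the half-power; if odd, multiply by the base once.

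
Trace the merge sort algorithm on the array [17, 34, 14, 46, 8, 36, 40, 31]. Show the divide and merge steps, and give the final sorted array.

Merge sort trace:

Split: [17, 34, 14, 46, 8, 36, 40, 31] -> [17, 34, 14, 46] and [8, 36, 40, 31]
  Split: [17, 34, 14, 46] -> [17, 34] and [14, 46]
    Split: [17, 34] -> [17] and [34]
    Merge: [17] + [34] -> [17, 34]
    Split: [14, 46] -> [14] and [46]
    Merge: [14] + [46] -> [14, 46]
  Merge: [17, 34] + [14, 46] -> [14, 17, 34, 46]
  Split: [8, 36, 40, 31] -> [8, 36] and [40, 31]
    Split: [8, 36] -> [8] and [36]
    Merge: [8] + [36] -> [8, 36]
    Split: [40, 31] -> [40] and [31]
    Merge: [40] + [31] -> [31, 40]
  Merge: [8, 36] + [31, 40] -> [8, 31, 36, 40]
Merge: [14, 17, 34, 46] + [8, 31, 36, 40] -> [8, 14, 17, 31, 34, 36, 40, 46]

Final sorted array: [8, 14, 17, 31, 34, 36, 40, 46]

The merge sort proceeds by recursively splitting the array and merging sorted halves.
After all merges, the sorted array is [8, 14, 17, 31, 34, 36, 40, 46].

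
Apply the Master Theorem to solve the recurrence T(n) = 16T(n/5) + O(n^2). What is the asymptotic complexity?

Master Theorem for T(n) = 16T(n/5) + O(n^2):

a = 16, b = 5, c = 2
log_b(a) = log_5(16) = 1.7227

Case 3: c = 2 > log_5(16) = 1.7227
T(n) = O(n^2) = O(n^2)

For T(n) = 16T(n/5) + O(n^2): log_5(16) = 1.7227. This is Case 3 of the Master Theorem (c > log_b(a), work dominated by root), giving O(n^2).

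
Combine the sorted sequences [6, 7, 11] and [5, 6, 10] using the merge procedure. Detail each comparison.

Merging process:

Compare 6 vs 5: take 5 from right. Merged: [5]
Compare 6 vs 6: take 6 from left. Merged: [5, 6]
Compare 7 vs 6: take 6 from right. Merged: [5, 6, 6]
Compare 7 vs 10: take 7 from left. Merged: [5, 6, 6, 7]
Compare 11 vs 10: take 10 from right. Merged: [5, 6, 6, 7, 10]
Append remaining from left: [11]. Merged: [5, 6, 6, 7, 10, 11]

Final merged array: [5, 6, 6, 7, 10, 11]
Total comparisons: 5

The merged array is [5, 6, 6, 7, 10, 11], requiring 5 comparisons. The merge step runs in O(n) time where n is the total number of elements.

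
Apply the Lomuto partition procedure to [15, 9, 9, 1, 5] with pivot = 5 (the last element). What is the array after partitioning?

Lomuto partition with pivot = 5:

Initial array: [15, 9, 9, 1, 5]

arr[0]=15 > 5: no swap
arr[1]=9 > 5: no swap
arr[2]=9 > 5: no swap
arr[3]=1 <= 5: swap with position 0, array becomes [1, 9, 9, 15, 5]

Place pivot at position 1: [1, 5, 9, 15, 9]
Pivot position: 1

After partitioning with pivot 5, the array becomes [1, 5, 9, 15, 9]. The pivot is placed at index 1. All elements to the left of the pivot are <= 5, and all elements to the right are > 5.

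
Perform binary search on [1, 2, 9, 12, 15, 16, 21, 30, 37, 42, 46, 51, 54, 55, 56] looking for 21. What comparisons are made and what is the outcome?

Binary search for 21 in [1, 2, 9, 12, 15, 16, 21, 30, 37, 42, 46, 51, 54, 55, 56]:

lo=0, hi=14, mid=7, arr[mid]=30 -> 30 > 21, search left half
lo=0, hi=6, mid=3, arr[mid]=12 -> 12 < 21, search right half
lo=4, hi=6, mid=5, arr[mid]=16 -> 16 < 21, search right half
lo=6, hi=6, mid=6, arr[mid]=21 -> Found target at index 6!

Binary search finds 21 at index 6 after 4 comparisons. The search repeatedly halves the search space by comparing with the middle element.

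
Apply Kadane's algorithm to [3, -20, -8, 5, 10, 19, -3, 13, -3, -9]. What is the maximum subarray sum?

Using Kadane's algorithm on [3, -20, -8, 5, 10, 19, -3, 13, -3, -9]:

Scanning through the array:
Position 1 (value -20): max_ending_here = -17, max_so_far = 3
Position 2 (value -8): max_ending_here = -8, max_so_far = 3
Position 3 (value 5): max_ending_here = 5, max_so_far = 5
Position 4 (value 10): max_ending_here = 15, max_so_far = 15
Position 5 (value 19): max_ending_here = 34, max_so_far = 34
Position 6 (value -3): max_ending_here = 31, max_so_far = 34
Position 7 (value 13): max_ending_here = 44, max_so_far = 44
Position 8 (value -3): max_ending_here = 41, max_so_far = 44
Position 9 (value -9): max_ending_here = 32, max_so_far = 44

Maximum subarray: [5, 10, 19, -3, 13]
Maximum sum: 44

The maximum subarray is [5, 10, 19, -3, 13] with sum 44. This subarray runs from index 3 to index 7.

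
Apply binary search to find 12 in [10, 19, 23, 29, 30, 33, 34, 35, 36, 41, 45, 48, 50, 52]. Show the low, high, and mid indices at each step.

Binary search for 12 in [10, 19, 23, 29, 30, 33, 34, 35, 36, 41, 45, 48, 50, 52]:

lo=0, hi=13, mid=6, arr[mid]=34 -> 34 > 12, search left half
lo=0, hi=5, mid=2, arr[mid]=23 -> 23 > 12, search left half
lo=0, hi=1, mid=0, arr[mid]=10 -> 10 < 12, search right half
lo=1, hi=1, mid=1, arr[mid]=19 -> 19 > 12, search left half
lo=1 > hi=0, target 12 not found

Binary search determines that 12 is not in the array after 4 comparisons. The search space was exhausted without finding the target.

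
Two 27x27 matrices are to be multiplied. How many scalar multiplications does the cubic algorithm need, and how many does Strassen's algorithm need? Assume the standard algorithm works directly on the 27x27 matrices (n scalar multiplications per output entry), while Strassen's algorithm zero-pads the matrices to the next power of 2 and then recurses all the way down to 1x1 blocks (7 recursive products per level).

Matrix multiplication for 27x27 matrices:

Strassen's algorithm requires power-of-2 dimensions. Pad 27x27 to 32x32 (next power of 2).

Standard algorithm: 27^3 = 19683 multiplications
Strassen's algorithm: 7^(log2(32)) = 7^5 = 16807 multiplications
Savings: 19683 - 16807 = 2876 multiplications

Standard: 19683 multiplications (27^3). Strassen: 16807 multiplications (7^5, after padding to 32x32). Strassen reduces 8 recursive multiplications to 7 at each level.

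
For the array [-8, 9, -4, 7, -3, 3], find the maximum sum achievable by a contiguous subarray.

Using Kadane's algorithm on [-8, 9, -4, 7, -3, 3]:

Scanning through the array:
Position 1 (value 9): max_ending_here = 9, max_so_far = 9
Position 2 (value -4): max_ending_here = 5, max_so_far = 9
Position 3 (value 7): max_ending_here = 12, max_so_far = 12
Position 4 (value -3): max_ending_here = 9, max_so_far = 12
Position 5 (value 3): max_ending_here = 12, max_so_far = 12

Maximum subarray: [9, -4, 7]
Maximum sum: 12

The maximum subarray is [9, -4, 7] with sum 12. This subarray runs from index 1 to index 3.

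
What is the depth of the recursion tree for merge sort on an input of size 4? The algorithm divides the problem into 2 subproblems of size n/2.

For divide and conquer with division factor 2:

Problem sizes at each level:
Level 0: 4
Level 1: 2
Level 2: 1

The root is level 0 and the size-1 base case is level 2 (the tree spans levels 0 through 2, i.e. 3 levels counting the root), so the depth is the number of divisions: log_2(4) = 2

The recursion tree depth is log_2(4) = 2. At each level, the problem size is divided by 2, so it takes 2 divisions to reduce to a base case of size 1. The algorithm makes 2 recursive calls at each level.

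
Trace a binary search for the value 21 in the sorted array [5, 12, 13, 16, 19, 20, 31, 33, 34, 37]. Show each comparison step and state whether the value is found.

Binary search for 21 in [5, 12, 13, 16, 19, 20, 31, 33, 34, 37]:

lo=0, hi=9, mid=4, arr[mid]=19 -> 19 < 21, search right half
lo=5, hi=9, mid=7, arr[mid]=33 -> 33 > 21, search left half
lo=5, hi=6, mid=5, arr[mid]=20 -> 20 < 21, search right half
lo=6, hi=6, mid=6, arr[mid]=31 -> 31 > 21, search left half
lo=6 > hi=5, target 21 not found

Binary search determines that 21 is not in the array after 4 comparisons. The search space was exhausted without finding the target.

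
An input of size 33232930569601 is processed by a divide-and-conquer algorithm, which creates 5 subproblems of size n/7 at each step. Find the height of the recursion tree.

For divide and conquer with division factor 7:

Problem sizes at each level:
Level 0: 33232930569601
Level 1: 4747561509943
Level 2: 678223072849
Level 3: 96889010407
Level 4: 13841287201
Level 5: 1977326743
Level 6: 282475249
Level 7: 40353607
Level 8: 5764801
Level 9: 823543
Level 10: 117649
Level 11: 16807
Level 12: 2401
Level 13: 343
Level 14: 49
Level 15: 7
Level 16: 1

The root is level 0 and the size-1 base case is level 16 (the tree spans levels 0 through 16, i.e. 17 levels counting the root), so the depth is the number of divisions: log_7(33232930569601) = 16

The recursion tree depth is log_7(33232930569601) = 16. At each level, the problem size is divided by 7, so it takes 16 divisions to reduce to a base case of size 1. The algorithm makes 5 recursive calls at each level.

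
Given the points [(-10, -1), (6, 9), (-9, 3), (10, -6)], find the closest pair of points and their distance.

Computing all pairwise distances among 4 points:

d((-10, -1), (6, 9)) = 18.868
d((-10, -1), (-9, 3)) = 4.1231 <-- minimum
d((-10, -1), (10, -6)) = 20.6155
d((6, 9), (-9, 3)) = 16.1555
d((6, 9), (10, -6)) = 15.5242
d((-9, 3), (10, -6)) = 21.0238

Closest pair: (-10, -1) and (-9, 3) with distance 4.1231

The closest pair is (-10, -1) and (-9, 3) with Euclidean distance 4.1231. For 4 points, brute-force pairwise comparison is shown above. For large n, the divide-and-conquer algorithm (sort by x, recurse on halves, check the dividing strip) achieves O(n log n).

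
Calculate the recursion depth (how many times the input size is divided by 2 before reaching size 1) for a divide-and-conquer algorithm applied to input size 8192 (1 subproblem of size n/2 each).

For divide and conquer with division factor 2:

Problem sizes at each level:
Level 0: 8192
Level 1: 4096
Level 2: 2048
Level 3: 1024
Level 4: 512
Level 5: 256
Level 6: 128
Level 7: 64
Level 8: 32
Level 9: 16
Level 10: 8
Level 11: 4
Level 12: 2
Level 13: 1

The root is level 0 and the size-1 base case is level 13 (the tree spans levels 0 through 13, i.e. 14 levels counting the root), so the depth is the number of divisions: log_2(8192) = 13

The recursion tree depth is log_2(8192) = 13. At each level, the problem size is divided by 2, so it takes 13 divisions to reduce to a base case of size 1. The algorithm makes 1 recursive call at each level.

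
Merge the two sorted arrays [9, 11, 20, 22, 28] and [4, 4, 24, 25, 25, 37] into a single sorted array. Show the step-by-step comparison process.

Merging process:

Compare 9 vs 4: take 4 from right. Merged: [4]
Compare 9 vs 4: take 4 from right. Merged: [4, 4]
Compare 9 vs 24: take 9 from left. Merged: [4, 4, 9]
Compare 11 vs 24: take 11 from left. Merged: [4, 4, 9, 11]
Compare 20 vs 24: take 20 from left. Merged: [4, 4, 9, 11, 20]
Compare 22 vs 24: take 22 from left. Merged: [4, 4, 9, 11, 20, 22]
Compare 28 vs 24: take 24 from right. Merged: [4, 4, 9, 11, 20, 22, 24]
Compare 28 vs 25: take 25 from right. Merged: [4, 4, 9, 11, 20, 22, 24, 25]
Compare 28 vs 25: take 25 from right. Merged: [4, 4, 9, 11, 20, 22, 24, 25, 25]
Compare 28 vs 37: take 28 from left. Merged: [4, 4, 9, 11, 20, 22, 24, 25, 25, 28]
Append remaining from right: [37]. Merged: [4, 4, 9, 11, 20, 22, 24, 25, 25, 28, 37]

Final merged array: [4, 4, 9, 11, 20, 22, 24, 25, 25, 28, 37]
Total comparisons: 10

The merged array is [4, 4, 9, 11, 20, 22, 24, 25, 25, 28, 37], requiring 10 comparisons. The merge step runs in O(n) time where n is the total number of elements.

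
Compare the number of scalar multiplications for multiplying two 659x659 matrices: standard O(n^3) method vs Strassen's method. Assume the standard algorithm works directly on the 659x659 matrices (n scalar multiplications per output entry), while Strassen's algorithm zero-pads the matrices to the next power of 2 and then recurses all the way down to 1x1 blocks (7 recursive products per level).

Matrix multiplication for 659x659 matrices:

Strassen's algorithm requires power-of-2 dimensions. Pad 659x659 to 1024x1024 (next power of 2).

Standard algorithm: 659^3 = 286191179 multiplications
Strassen's algorithm: 7^(log2(1024)) = 7^10 = 282475249 multiplications
Savings: 286191179 - 282475249 = 3715930 multiplications

Standard: 286191179 multiplications (659^3). Strassen: 282475249 multiplications (7^10, after padding to 1024x1024). Strassen reduces 8 recursive multiplications to 7 at each level.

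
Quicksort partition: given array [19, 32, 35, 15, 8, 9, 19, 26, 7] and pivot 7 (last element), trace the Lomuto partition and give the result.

Lomuto partition with pivot = 7:

Initial array: [19, 32, 35, 15, 8, 9, 19, 26, 7]

arr[0]=19 > 7: no swap
arr[1]=32 > 7: no swap
arr[2]=35 > 7: no swap
arr[3]=15 > 7: no swap
arr[4]=8 > 7: no swap
arr[5]=9 > 7: no swap
arr[6]=19 > 7: no swap
arr[7]=26 > 7: no swap

Place pivot at position 0: [7, 32, 35, 15, 8, 9, 19, 26, 19]
Pivot position: 0

After partitioning with pivot 7, the array becomes [7, 32, 35, 15, 8, 9, 19, 26, 19]. The pivot is placed at index 0. All elements to the left of the pivot are <= 7, and all elements to the right are > 7.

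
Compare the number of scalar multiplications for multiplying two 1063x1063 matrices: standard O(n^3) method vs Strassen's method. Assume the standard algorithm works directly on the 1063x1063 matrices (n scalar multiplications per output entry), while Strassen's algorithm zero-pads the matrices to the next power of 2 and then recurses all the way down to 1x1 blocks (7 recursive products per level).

Matrix multiplication for 1063x1063 matrices:

Strassen's algorithm requires power-of-2 dimensions. Pad 1063x1063 to 2048x2048 (next power of 2).

Standard algorithm: 1063^3 = 1201157047 multiplications
Strassen's algorithm: 7^(log2(2048)) = 7^11 = 1977326743 multiplications
Difference: 1201157047 - 1977326743 = -776169696 (Strassen uses MORE here due to padding overhead — for small or just-over-power-of-2 n, padding can outweigh the per-level savings)

Standard: 1201157047 multiplications (1063^3). Strassen: 1977326743 multiplications (7^11, after padding to 2048x2048). Strassen reduces 8 recursive multiplications to 7 at each level.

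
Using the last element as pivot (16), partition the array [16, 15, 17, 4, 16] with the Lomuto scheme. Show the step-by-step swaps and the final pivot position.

Lomuto partition with pivot = 16:

Initial array: [16, 15, 17, 4, 16]

arr[0]=16 <= 16: swap with position 0, array becomes [16, 15, 17, 4, 16]
arr[1]=15 <= 16: swap with position 1, array becomes [16, 15, 17, 4, 16]
arr[2]=17 > 16: no swap
arr[3]=4 <= 16: swap with position 2, array becomes [16, 15, 4, 17, 16]

Place pivot at position 3: [16, 15, 4, 16, 17]
Pivot position: 3

After partitioning with pivot 16, the array becomes [16, 15, 4, 16, 17]. The pivot is placed at index 3. All elements to the left of the pivot are <= 16, and all elements to the right are > 16.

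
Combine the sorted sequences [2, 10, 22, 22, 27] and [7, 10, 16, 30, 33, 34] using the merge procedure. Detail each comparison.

Merging process:

Compare 2 vs 7: take 2 from left. Merged: [2]
Compare 10 vs 7: take 7 from right. Merged: [2, 7]
Compare 10 vs 10: take 10 from left. Merged: [2, 7, 10]
Compare 22 vs 10: take 10 from right. Merged: [2, 7, 10, 10]
Compare 22 vs 16: take 16 from right. Merged: [2, 7, 10, 10, 16]
Compare 22 vs 30: take 22 from left. Merged: [2, 7, 10, 10, 16, 22]
Compare 22 vs 30: take 22 from left. Merged: [2, 7, 10, 10, 16, 22, 22]
Compare 27 vs 30: take 27 from left. Merged: [2, 7, 10, 10, 16, 22, 22, 27]
Append remaining from right: [30, 33, 34]. Merged: [2, 7, 10, 10, 16, 22, 22, 27, 30, 33, 34]

Final merged array: [2, 7, 10, 10, 16, 22, 22, 27, 30, 33, 34]
Total comparisons: 8

The merged array is [2, 7, 10, 10, 16, 22, 22, 27, 30, 33, 34], requiring 8 comparisons. The merge step runs in O(n) time where n is the total number of elements.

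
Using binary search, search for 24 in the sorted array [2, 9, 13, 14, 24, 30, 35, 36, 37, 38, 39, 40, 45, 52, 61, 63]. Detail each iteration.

Binary search for 24 in [2, 9, 13, 14, 24, 30, 35, 36, 37, 38, 39, 40, 45, 52, 61, 63]:

lo=0, hi=15, mid=7, arr[mid]=36 -> 36 > 24, search left half
lo=0, hi=6, mid=3, arr[mid]=14 -> 14 < 24, search right half
lo=4, hi=6, mid=5, arr[mid]=30 -> 30 > 24, search left half
lo=4, hi=4, mid=4, arr[mid]=24 -> Found target at index 4!

Binary search finds 24 at index 4 after 4 comparisons. The search repeatedly halves the search space by comparing with the middle element.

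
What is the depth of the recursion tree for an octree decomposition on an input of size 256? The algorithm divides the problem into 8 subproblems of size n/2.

For divide and conquer with division factor 2:

Problem sizes at each level:
Level 0: 256
Level 1: 128
Level 2: 64
Level 3: 32
Level 4: 16
Level 5: 8
Level 6: 4
Level 7: 2
Level 8: 1

The root is level 0 and the size-1 base case is level 8 (the tree spans levels 0 through 8, i.e. 9 levels counting the root), so the depth is the number of divisions: log_2(256) = 8

The recursion tree depth is log_2(256) = 8. At each level, the problem size is divided by 2, so it takes 8 divisions to reduce to a base case of size 1. The algorithm makes 8 recursive calls at each level.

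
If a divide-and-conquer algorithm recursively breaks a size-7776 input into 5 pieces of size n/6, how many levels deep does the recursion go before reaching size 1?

For divide and conquer with division factor 6:

Problem sizes at each level:
Level 0: 7776
Level 1: 1296
Level 2: 216
Level 3: 36
Level 4: 6
Level 5: 1

The root is level 0 and the size-1 base case is level 5 (the tree spans levels 0 through 5, i.e. 6 levels counting the root), so the depth is the number of divisions: log_6(7776) = 5

The recursion tree depth is log_6(7776) = 5. At each level, the problem size is divided by 6, so it takes 5 divisions to reduce to a base case of size 1. The algorithm makes 5 recursive calls at each level.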